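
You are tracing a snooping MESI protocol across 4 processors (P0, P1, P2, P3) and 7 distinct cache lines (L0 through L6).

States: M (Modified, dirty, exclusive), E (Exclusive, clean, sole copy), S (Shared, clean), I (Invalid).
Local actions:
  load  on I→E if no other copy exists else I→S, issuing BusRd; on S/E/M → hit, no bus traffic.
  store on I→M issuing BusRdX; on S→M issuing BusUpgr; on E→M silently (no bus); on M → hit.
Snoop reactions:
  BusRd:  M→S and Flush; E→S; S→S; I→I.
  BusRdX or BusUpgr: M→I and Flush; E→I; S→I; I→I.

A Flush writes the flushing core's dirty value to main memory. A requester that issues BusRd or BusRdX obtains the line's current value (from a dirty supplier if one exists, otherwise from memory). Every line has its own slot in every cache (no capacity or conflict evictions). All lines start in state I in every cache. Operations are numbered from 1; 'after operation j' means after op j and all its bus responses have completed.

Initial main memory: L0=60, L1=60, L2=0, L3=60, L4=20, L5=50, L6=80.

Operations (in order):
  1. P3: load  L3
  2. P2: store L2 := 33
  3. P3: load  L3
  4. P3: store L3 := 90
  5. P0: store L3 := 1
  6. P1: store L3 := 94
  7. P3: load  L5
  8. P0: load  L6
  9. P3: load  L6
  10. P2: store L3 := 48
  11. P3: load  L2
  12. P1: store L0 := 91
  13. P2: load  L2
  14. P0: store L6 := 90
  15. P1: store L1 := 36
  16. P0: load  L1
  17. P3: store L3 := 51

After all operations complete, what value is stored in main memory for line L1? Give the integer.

step 1: P3: load  L3  ⟶  IIIE  (L3)  txn=BusRd  M[L3]=60
step 2: P2: store L2 := 33  ⟶  IIMI  (L2)  txn=BusRdX  M[L2]=0
step 3: P3: load  L3  ⟶  IIIE  (L3)  txn=∅  M[L3]=60
step 4: P3: store L3 := 90  ⟶  IIIM  (L3)  txn=∅  M[L3]=60
step 5: P0: store L3 := 1  ⟶  MIII  (L3)  txn=BusRdX+Flush  M[L3]=90
step 6: P1: store L3 := 94  ⟶  IMII  (L3)  txn=BusRdX+Flush  M[L3]=1
step 7: P3: load  L5  ⟶  IIIE  (L5)  txn=BusRd  M[L5]=50
step 8: P0: load  L6  ⟶  EIII  (L6)  txn=BusRd  M[L6]=80
step 9: P3: load  L6  ⟶  SIIS  (L6)  txn=BusRd  M[L6]=80
step 10: P2: store L3 := 48  ⟶  IIMI  (L3)  txn=BusRdX+Flush  M[L3]=94
step 11: P3: load  L2  ⟶  IISS  (L2)  txn=BusRd+Flush  M[L2]=33
step 12: P1: store L0 := 91  ⟶  IMII  (L0)  txn=BusRdX  M[L0]=60
step 13: P2: load  L2  ⟶  IISS  (L2)  txn=∅  M[L2]=33
step 14: P0: store L6 := 90  ⟶  MIII  (L6)  txn=BusUpgr  M[L6]=80
step 15: P1: store L1 := 36  ⟶  IMII  (L1)  txn=BusRdX  M[L1]=60
step 16: P0: load  L1  ⟶  SSII  (L1)  txn=BusRd+Flush  M[L1]=36
step 17: P3: store L3 := 51  ⟶  IIIM  (L3)  txn=BusRdX+Flush  M[L3]=48

memory[L1] = 36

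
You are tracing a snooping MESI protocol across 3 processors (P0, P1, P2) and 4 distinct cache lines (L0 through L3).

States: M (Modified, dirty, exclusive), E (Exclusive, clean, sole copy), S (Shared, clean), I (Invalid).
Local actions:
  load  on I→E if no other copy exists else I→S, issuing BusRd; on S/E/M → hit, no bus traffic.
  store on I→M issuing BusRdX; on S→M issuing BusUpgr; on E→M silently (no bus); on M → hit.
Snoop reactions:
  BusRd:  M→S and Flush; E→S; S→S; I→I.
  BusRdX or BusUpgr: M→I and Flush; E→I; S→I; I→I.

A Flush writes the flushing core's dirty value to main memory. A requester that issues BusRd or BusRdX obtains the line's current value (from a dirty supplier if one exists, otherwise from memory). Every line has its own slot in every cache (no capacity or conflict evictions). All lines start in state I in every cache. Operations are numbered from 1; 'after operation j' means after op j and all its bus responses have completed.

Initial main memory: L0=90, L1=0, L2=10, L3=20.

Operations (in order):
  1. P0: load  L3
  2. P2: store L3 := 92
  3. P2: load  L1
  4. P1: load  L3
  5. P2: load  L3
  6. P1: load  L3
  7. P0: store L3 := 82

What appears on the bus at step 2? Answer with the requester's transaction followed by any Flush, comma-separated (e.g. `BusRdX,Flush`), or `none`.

step 1: P0: load  L3  ⟶  EII  (L3)  txn=BusRd  M[L3]=20
step 2: P2: store L3 := 92  ⟶  IIM  (L3)  txn=BusRdX  M[L3]=20
step 3: P2: load  L1  ⟶  IIE  (L1)  txn=BusRd  M[L1]=0
step 4: P1: load  L3  ⟶  ISS  (L3)  txn=BusRd+Flush  M[L3]=92
step 5: P2: load  L3  ⟶  ISS  (L3)  txn=∅  M[L3]=92
step 6: P1: load  L3  ⟶  ISS  (L3)  txn=∅  M[L3]=92
step 7: P0: store L3 := 82  ⟶  MII  (L3)  txn=BusRdX  M[L3]=92

bus = BusRdX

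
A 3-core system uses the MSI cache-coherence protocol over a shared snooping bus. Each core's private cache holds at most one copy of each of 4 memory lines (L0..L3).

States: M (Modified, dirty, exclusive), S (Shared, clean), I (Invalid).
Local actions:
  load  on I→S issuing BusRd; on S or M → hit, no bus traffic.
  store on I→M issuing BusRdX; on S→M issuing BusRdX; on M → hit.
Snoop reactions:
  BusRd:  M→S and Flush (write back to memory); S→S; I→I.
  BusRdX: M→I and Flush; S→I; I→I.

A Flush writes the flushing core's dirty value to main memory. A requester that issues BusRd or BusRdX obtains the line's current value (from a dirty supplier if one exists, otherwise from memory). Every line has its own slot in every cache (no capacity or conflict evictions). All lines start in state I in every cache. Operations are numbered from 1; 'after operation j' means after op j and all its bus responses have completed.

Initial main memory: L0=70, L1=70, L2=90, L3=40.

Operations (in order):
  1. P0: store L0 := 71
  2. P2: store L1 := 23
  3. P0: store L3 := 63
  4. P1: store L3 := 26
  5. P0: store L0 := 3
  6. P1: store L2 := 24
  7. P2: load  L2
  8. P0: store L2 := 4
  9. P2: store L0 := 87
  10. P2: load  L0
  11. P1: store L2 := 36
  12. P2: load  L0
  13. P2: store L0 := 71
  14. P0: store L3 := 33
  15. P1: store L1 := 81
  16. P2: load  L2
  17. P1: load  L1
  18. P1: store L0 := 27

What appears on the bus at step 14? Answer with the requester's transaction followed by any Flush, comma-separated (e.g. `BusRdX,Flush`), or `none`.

  op1 P0: store L0 := 71 → M/I/I on L0; bus BusRdX; mem=70
  op2 P2: store L1 := 23 → I/I/M on L1; bus BusRdX; mem=70
  op3 P0: store L3 := 63 → M/I/I on L3; bus BusRdX; mem=40
  op4 P1: store L3 := 26 → I/M/I on L3; bus BusRdX Flush; mem=63
  op5 P0: store L0 := 3 → M/I/I on L0; bus (none); mem=70
  op6 P1: store L2 := 24 → I/M/I on L2; bus BusRdX; mem=90
  op7 P2: load  L2 → I/S/S on L2; bus BusRd Flush; mem=24
  op8 P0: store L2 := 4 → M/I/I on L2; bus BusRdX; mem=24
  op9 P2: store L0 := 87 → I/I/M on L0; bus BusRdX Flush; mem=3
  op10 P2: load  L0 → I/I/M on L0; bus (none); mem=3
  op11 P1: store L2 := 36 → I/M/I on L2; bus BusRdX Flush; mem=4
  op12 P2: load  L0 → I/I/M on L0; bus (none); mem=3
  op13 P2: store L0 := 71 → I/I/M on L0; bus (none); mem=3
  op14 P0: store L3 := 33 → M/I/I on L3; bus BusRdX Flush; mem=26
  op15 P1: store L1 := 81 → I/M/I on L1; bus BusRdX Flush; mem=23
  op16 P2: load  L2 → I/S/S on L2; bus BusRd Flush; mem=36
  op17 P1: load  L1 → I/M/I on L1; bus (none); mem=23
  op18 P1: store L0 := 27 → I/M/I on L0; bus BusRdX Flush; mem=71

bus = BusRdX,Flush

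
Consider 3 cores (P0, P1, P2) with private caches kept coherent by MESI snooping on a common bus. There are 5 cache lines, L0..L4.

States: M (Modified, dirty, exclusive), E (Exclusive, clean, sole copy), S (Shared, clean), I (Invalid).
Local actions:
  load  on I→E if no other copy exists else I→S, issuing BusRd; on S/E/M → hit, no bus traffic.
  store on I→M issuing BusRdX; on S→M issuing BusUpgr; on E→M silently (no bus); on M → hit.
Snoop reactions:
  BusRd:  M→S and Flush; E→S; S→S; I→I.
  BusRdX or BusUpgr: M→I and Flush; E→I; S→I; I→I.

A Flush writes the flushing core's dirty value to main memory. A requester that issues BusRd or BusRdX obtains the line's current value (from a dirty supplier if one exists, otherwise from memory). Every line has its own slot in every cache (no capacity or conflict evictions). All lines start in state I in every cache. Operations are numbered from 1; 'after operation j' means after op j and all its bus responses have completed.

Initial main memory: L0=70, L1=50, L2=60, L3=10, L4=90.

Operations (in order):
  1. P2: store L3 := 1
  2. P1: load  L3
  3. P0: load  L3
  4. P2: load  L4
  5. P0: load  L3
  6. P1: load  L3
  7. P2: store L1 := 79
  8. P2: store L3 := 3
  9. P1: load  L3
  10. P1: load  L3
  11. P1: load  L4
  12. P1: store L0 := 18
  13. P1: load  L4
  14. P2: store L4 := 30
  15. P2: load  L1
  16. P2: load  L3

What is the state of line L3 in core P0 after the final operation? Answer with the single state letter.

[1] P2: store L3 := 1 | P0:I, P1:I, P2:M(1) | bus: BusRdX
[2] P1: load  L3 | P0:I, P1:S(1), P2:S(1) | bus: BusRd,Flush
[3] P0: load  L3 | P0:S(1), P1:S(1), P2:S(1) | bus: BusRd
[4] P2: load  L4 | P0:I, P1:I, P2:E(90) | bus: BusRd
[5] P0: load  L3 | P0:S(1), P1:S(1), P2:S(1) | bus: none
[6] P1: load  L3 | P0:S(1), P1:S(1), P2:S(1) | bus: none
[7] P2: store L1 := 79 | P0:I, P1:I, P2:M(79) | bus: BusRdX
[8] P2: store L3 := 3 | P0:I, P1:I, P2:M(3) | bus: BusUpgr
[9] P1: load  L3 | P0:I, P1:S(3), P2:S(3) | bus: BusRd,Flush
[10] P1: load  L3 | P0:I, P1:S(3), P2:S(3) | bus: none
[11] P1: load  L4 | P0:I, P1:S(90), P2:S(90) | bus: BusRd
[12] P1: store L0 := 18 | P0:I, P1:M(18), P2:I | bus: BusRdX
[13] P1: load  L4 | P0:I, P1:S(90), P2:S(90) | bus: none
[14] P2: store L4 := 30 | P0:I, P1:I, P2:M(30) | bus: BusUpgr
[15] P2: load  L1 | P0:I, P1:I, P2:M(79) | bus: none
[16] P2: load  L3 | P0:I, P1:S(3), P2:S(3) | bus: none

state = I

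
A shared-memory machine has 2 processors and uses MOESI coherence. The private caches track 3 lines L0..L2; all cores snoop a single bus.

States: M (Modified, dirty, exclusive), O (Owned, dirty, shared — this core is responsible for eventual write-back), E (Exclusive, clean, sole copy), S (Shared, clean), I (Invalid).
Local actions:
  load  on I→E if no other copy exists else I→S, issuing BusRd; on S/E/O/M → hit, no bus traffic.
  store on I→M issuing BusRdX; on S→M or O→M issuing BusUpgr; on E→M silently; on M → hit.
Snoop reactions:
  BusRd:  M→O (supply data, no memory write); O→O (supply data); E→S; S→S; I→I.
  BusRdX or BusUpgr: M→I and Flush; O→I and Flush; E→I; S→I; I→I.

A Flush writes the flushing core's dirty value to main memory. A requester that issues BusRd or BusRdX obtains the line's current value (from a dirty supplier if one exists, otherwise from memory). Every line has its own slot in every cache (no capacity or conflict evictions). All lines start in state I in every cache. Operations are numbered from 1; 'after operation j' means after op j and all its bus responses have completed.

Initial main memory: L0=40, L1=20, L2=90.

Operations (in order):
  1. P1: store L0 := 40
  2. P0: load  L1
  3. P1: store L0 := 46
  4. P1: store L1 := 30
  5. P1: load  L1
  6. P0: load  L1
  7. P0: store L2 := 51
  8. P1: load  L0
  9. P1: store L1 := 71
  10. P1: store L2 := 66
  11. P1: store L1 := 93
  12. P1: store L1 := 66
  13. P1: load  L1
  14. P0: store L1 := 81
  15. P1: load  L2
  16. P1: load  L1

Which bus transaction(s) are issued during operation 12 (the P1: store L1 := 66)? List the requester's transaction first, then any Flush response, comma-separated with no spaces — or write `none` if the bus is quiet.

  op1 P1: store L0 := 40 → I/M on L0; bus BusRdX; mem=40
  op2 P0: load  L1 → E/I on L1; bus BusRd; mem=20
  op3 P1: store L0 := 46 → I/M on L0; bus (none); mem=40
  op4 P1: store L1 := 30 → I/M on L1; bus BusRdX; mem=20
  op5 P1: load  L1 → I/M on L1; bus (none); mem=20
  op6 P0: load  L1 → S/O on L1; bus BusRd; mem=20
  op7 P0: store L2 := 51 → M/I on L2; bus BusRdX; mem=90
  op8 P1: load  L0 → I/M on L0; bus (none); mem=40
  op9 P1: store L1 := 71 → I/M on L1; bus BusUpgr; mem=20
  op10 P1: store L2 := 66 → I/M on L2; bus BusRdX Flush; mem=51
  op11 P1: store L1 := 93 → I/M on L1; bus (none); mem=20
  op12 P1: store L1 := 66 → I/M on L1; bus (none); mem=20
  op13 P1: load  L1 → I/M on L1; bus (none); mem=20
  op14 P0: store L1 := 81 → M/I on L1; bus BusRdX Flush; mem=66
  op15 P1: load  L2 → I/M on L2; bus (none); mem=51
  op16 P1: load  L1 → O/S on L1; bus BusRd; mem=66

bus = none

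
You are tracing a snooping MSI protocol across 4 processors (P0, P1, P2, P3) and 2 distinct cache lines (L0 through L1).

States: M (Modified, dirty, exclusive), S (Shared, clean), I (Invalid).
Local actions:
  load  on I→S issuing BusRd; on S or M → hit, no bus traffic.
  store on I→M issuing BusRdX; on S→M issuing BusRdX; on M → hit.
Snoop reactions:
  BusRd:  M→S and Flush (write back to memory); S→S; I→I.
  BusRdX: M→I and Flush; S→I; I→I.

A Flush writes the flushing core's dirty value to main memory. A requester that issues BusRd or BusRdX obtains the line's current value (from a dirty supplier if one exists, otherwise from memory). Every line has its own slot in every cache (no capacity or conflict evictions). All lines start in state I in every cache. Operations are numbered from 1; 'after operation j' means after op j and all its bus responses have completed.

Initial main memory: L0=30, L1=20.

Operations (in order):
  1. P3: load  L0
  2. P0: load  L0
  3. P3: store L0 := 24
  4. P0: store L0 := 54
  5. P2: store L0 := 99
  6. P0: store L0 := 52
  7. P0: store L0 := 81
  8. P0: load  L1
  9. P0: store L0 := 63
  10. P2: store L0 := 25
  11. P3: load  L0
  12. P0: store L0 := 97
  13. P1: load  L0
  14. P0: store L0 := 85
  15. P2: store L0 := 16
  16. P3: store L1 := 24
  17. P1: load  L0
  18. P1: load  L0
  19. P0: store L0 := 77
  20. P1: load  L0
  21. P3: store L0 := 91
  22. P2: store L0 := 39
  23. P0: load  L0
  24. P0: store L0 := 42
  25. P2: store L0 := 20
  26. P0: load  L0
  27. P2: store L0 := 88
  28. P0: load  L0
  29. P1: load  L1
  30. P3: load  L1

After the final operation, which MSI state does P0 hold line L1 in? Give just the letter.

state = I

step 1: P3: load  L0  ⟶  IIIS  (L0)  txn=BusRd  M[L0]=30
step 2: P0: load  L0  ⟶  SIIS  (L0)  txn=BusRd  M[L0]=30
step 3: P3: store L0 := 24  ⟶  IIIM  (L0)  txn=BusRdX  M[L0]=30
step 4: P0: store L0 := 54  ⟶  MIII  (L0)  txn=BusRdX+Flush  M[L0]=24
step 5: P2: store L0 := 99  ⟶  IIMI  (L0)  txn=BusRdX+Flush  M[L0]=54
step 6: P0: store L0 := 52  ⟶  MIII  (L0)  txn=BusRdX+Flush  M[L0]=99
step 7: P0: store L0 := 81  ⟶  MIII  (L0)  txn=∅  M[L0]=99
step 8: P0: load  L1  ⟶  SIII  (L1)  txn=BusRd  M[L1]=20
step 9: P0: store L0 := 63  ⟶  MIII  (L0)  txn=∅  M[L0]=99
step 10: P2: store L0 := 25  ⟶  IIMI  (L0)  txn=BusRdX+Flush  M[L0]=63
step 11: P3: load  L0  ⟶  IISS  (L0)  txn=BusRd+Flush  M[L0]=25
step 12: P0: store L0 := 97  ⟶  MIII  (L0)  txn=BusRdX  M[L0]=25
step 13: P1: load  L0  ⟶  SSII  (L0)  txn=BusRd+Flush  M[L0]=97
step 14: P0: store L0 := 85  ⟶  MIII  (L0)  txn=BusRdX  M[L0]=97
step 15: P2: store L0 := 16  ⟶  IIMI  (L0)  txn=BusRdX+Flush  M[L0]=85
step 16: P3: store L1 := 24  ⟶  IIIM  (L1)  txn=BusRdX  M[L1]=20
step 17: P1: load  L0  ⟶  ISSI  (L0)  txn=BusRd+Flush  M[L0]=16
step 18: P1: load  L0  ⟶  ISSI  (L0)  txn=∅  M[L0]=16
step 19: P0: store L0 := 77  ⟶  MIII  (L0)  txn=BusRdX  M[L0]=16
step 20: P1: load  L0  ⟶  SSII  (L0)  txn=BusRd+Flush  M[L0]=77
step 21: P3: store L0 := 91  ⟶  IIIM  (L0)  txn=BusRdX  M[L0]=77
step 22: P2: store L0 := 39  ⟶  IIMI  (L0)  txn=BusRdX+Flush  M[L0]=91
step 23: P0: load  L0  ⟶  SISI  (L0)  txn=BusRd+Flush  M[L0]=39
step 24: P0: store L0 := 42  ⟶  MIII  (L0)  txn=BusRdX  M[L0]=39
step 25: P2: store L0 := 20  ⟶  IIMI  (L0)  txn=BusRdX+Flush  M[L0]=42
step 26: P0: load  L0  ⟶  SISI  (L0)  txn=BusRd+Flush  M[L0]=20
step 27: P2: store L0 := 88  ⟶  IIMI  (L0)  txn=BusRdX  M[L0]=20
step 28: P0: load  L0  ⟶  SISI  (L0)  txn=BusRd+Flush  M[L0]=88
step 29: P1: load  L1  ⟶  ISIS  (L1)  txn=BusRd+Flush  M[L1]=24
step 30: P3: load  L1  ⟶  ISIS  (L1)  txn=∅  M[L1]=24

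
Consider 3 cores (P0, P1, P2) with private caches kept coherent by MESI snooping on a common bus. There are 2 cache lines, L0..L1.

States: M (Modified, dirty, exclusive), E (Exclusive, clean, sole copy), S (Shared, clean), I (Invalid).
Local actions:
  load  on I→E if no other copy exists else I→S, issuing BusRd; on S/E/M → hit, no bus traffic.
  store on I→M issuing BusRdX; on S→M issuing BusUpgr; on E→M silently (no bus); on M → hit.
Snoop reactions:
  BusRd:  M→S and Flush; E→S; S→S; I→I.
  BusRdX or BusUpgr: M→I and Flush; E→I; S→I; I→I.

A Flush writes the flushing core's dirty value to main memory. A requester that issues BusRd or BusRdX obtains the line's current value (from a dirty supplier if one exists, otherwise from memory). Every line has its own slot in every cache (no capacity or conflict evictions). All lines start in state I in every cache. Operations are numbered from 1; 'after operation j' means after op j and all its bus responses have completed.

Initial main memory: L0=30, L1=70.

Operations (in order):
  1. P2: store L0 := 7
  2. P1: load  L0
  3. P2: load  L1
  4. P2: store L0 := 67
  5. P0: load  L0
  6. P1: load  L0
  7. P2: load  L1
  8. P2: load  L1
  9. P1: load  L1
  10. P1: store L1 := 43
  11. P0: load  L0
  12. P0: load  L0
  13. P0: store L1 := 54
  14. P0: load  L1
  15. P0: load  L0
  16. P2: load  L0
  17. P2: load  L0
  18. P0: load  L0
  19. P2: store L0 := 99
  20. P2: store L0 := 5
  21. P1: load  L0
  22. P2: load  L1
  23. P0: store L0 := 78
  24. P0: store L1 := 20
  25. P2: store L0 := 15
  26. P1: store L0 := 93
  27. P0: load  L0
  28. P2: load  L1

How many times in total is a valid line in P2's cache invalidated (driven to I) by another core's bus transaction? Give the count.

invalidations = 4

  op1 P2: store L0 := 7 → I/I/M on L0; bus BusRdX; mem=30
  op2 P1: load  L0 → I/S/S on L0; bus BusRd Flush; mem=7
  op3 P2: load  L1 → I/I/E on L1; bus BusRd; mem=70
  op4 P2: store L0 := 67 → I/I/M on L0; bus BusUpgr; mem=7
  op5 P0: load  L0 → S/I/S on L0; bus BusRd Flush; mem=67
  op6 P1: load  L0 → S/S/S on L0; bus BusRd; mem=67
  op7 P2: load  L1 → I/I/E on L1; bus (none); mem=70
  op8 P2: load  L1 → I/I/E on L1; bus (none); mem=70
  op9 P1: load  L1 → I/S/S on L1; bus BusRd; mem=70
  op10 P1: store L1 := 43 → I/M/I on L1; bus BusUpgr; mem=70
  op11 P0: load  L0 → S/S/S on L0; bus (none); mem=67
  op12 P0: load  L0 → S/S/S on L0; bus (none); mem=67
  op13 P0: store L1 := 54 → M/I/I on L1; bus BusRdX Flush; mem=43
  op14 P0: load  L1 → M/I/I on L1; bus (none); mem=43
  op15 P0: load  L0 → S/S/S on L0; bus (none); mem=67
  op16 P2: load  L0 → S/S/S on L0; bus (none); mem=67
  op17 P2: load  L0 → S/S/S on L0; bus (none); mem=67
  op18 P0: load  L0 → S/S/S on L0; bus (none); mem=67
  op19 P2: store L0 := 99 → I/I/M on L0; bus BusUpgr; mem=67
  op20 P2: store L0 := 5 → I/I/M on L0; bus (none); mem=67
  op21 P1: load  L0 → I/S/S on L0; bus BusRd Flush; mem=5
  op22 P2: load  L1 → S/I/S on L1; bus BusRd Flush; mem=54
  op23 P0: store L0 := 78 → M/I/I on L0; bus BusRdX; mem=5
  op24 P0: store L1 := 20 → M/I/I on L1; bus BusUpgr; mem=54
  op25 P2: store L0 := 15 → I/I/M on L0; bus BusRdX Flush; mem=78
  op26 P1: store L0 := 93 → I/M/I on L0; bus BusRdX Flush; mem=15
  op27 P0: load  L0 → S/S/I on L0; bus BusRd Flush; mem=93
  op28 P2: load  L1 → S/I/S on L1; bus BusRd Flush; mem=20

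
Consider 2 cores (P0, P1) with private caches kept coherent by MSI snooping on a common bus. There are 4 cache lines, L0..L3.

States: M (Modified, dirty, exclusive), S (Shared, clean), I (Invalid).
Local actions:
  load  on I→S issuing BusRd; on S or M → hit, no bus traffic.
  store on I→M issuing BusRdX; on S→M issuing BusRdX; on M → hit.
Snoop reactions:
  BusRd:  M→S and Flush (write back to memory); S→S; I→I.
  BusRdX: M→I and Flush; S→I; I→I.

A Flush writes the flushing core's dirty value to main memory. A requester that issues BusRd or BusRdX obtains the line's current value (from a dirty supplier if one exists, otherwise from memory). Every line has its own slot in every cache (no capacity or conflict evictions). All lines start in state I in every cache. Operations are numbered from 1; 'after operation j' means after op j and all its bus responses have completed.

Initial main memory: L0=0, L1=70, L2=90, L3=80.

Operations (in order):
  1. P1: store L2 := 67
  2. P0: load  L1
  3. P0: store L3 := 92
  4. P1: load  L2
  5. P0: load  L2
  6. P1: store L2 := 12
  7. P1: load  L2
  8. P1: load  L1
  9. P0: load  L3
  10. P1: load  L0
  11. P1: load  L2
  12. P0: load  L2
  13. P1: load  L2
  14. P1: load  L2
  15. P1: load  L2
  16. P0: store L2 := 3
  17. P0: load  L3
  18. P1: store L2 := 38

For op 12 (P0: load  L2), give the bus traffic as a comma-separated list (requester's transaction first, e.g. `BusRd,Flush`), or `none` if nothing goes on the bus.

bus = BusRd,Flush

1. P1: store L2 := 67  bus=[BusRdX]  L2: P0=I P1=M  mem[L2]=90
2. P0: load  L1  bus=[BusRd]  L1: P0=S P1=I  mem[L1]=70
3. P0: store L3 := 92  bus=[BusRdX]  L3: P0=M P1=I  mem[L3]=80
4. P1: load  L2  bus=[-]  L2: P0=I P1=M  mem[L2]=90
5. P0: load  L2  bus=[BusRd,Flush]  L2: P0=S P1=S  mem[L2]=67
6. P1: store L2 := 12  bus=[BusRdX]  L2: P0=I P1=M  mem[L2]=67
7. P1: load  L2  bus=[-]  L2: P0=I P1=M  mem[L2]=67
8. P1: load  L1  bus=[BusRd]  L1: P0=S P1=S  mem[L1]=70
9. P0: load  L3  bus=[-]  L3: P0=M P1=I  mem[L3]=80
10. P1: load  L0  bus=[BusRd]  L0: P0=I P1=S  mem[L0]=0
11. P1: load  L2  bus=[-]  L2: P0=I P1=M  mem[L2]=67
12. P0: load  L2  bus=[BusRd,Flush]  L2: P0=S P1=S  mem[L2]=12
13. P1: load  L2  bus=[-]  L2: P0=S P1=S  mem[L2]=12
14. P1: load  L2  bus=[-]  L2: P0=S P1=S  mem[L2]=12
15. P1: load  L2  bus=[-]  L2: P0=S P1=S  mem[L2]=12
16. P0: store L2 := 3  bus=[BusRdX]  L2: P0=M P1=I  mem[L2]=12
17. P0: load  L3  bus=[-]  L3: P0=M P1=I  mem[L3]=80
18. P1: store L2 := 38  bus=[BusRdX,Flush]  L2: P0=I P1=M  mem[L2]=3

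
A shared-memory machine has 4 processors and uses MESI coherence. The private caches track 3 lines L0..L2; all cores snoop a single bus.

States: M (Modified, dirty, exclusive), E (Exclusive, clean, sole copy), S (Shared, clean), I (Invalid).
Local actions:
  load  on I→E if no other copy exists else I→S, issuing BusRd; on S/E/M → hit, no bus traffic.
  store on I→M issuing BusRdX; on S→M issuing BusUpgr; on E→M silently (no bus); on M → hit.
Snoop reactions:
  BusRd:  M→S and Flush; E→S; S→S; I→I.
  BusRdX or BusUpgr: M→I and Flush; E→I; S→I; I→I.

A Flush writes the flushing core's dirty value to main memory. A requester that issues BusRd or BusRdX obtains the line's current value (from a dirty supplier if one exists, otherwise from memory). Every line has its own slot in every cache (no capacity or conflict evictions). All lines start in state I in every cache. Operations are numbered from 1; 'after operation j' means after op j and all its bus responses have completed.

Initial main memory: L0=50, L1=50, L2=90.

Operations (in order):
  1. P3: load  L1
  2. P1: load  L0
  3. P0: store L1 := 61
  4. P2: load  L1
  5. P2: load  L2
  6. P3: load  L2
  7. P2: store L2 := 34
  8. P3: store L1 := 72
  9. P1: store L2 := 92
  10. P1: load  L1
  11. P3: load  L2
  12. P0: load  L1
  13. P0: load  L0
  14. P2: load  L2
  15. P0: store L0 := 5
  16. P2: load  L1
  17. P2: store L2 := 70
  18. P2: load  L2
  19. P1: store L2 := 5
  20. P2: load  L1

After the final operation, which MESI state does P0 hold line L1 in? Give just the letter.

state = S

[1] P3: load  L1 | P0:I, P1:I, P2:I, P3:E(50) | bus: BusRd
[2] P1: load  L0 | P0:I, P1:E(50), P2:I, P3:I | bus: BusRd
[3] P0: store L1 := 61 | P0:M(61), P1:I, P2:I, P3:I | bus: BusRdX
[4] P2: load  L1 | P0:S(61), P1:I, P2:S(61), P3:I | bus: BusRd,Flush
[5] P2: load  L2 | P0:I, P1:I, P2:E(90), P3:I | bus: BusRd
[6] P3: load  L2 | P0:I, P1:I, P2:S(90), P3:S(90) | bus: BusRd
[7] P2: store L2 := 34 | P0:I, P1:I, P2:M(34), P3:I | bus: BusUpgr
[8] P3: store L1 := 72 | P0:I, P1:I, P2:I, P3:M(72) | bus: BusRdX
[9] P1: store L2 := 92 | P0:I, P1:M(92), P2:I, P3:I | bus: BusRdX,Flush
[10] P1: load  L1 | P0:I, P1:S(72), P2:I, P3:S(72) | bus: BusRd,Flush
[11] P3: load  L2 | P0:I, P1:S(92), P2:I, P3:S(92) | bus: BusRd,Flush
[12] P0: load  L1 | P0:S(72), P1:S(72), P2:I, P3:S(72) | bus: BusRd
[13] P0: load  L0 | P0:S(50), P1:S(50), P2:I, P3:I | bus: BusRd
[14] P2: load  L2 | P0:I, P1:S(92), P2:S(92), P3:S(92) | bus: BusRd
[15] P0: store L0 := 5 | P0:M(5), P1:I, P2:I, P3:I | bus: BusUpgr
[16] P2: load  L1 | P0:S(72), P1:S(72), P2:S(72), P3:S(72) | bus: BusRd
[17] P2: store L2 := 70 | P0:I, P1:I, P2:M(70), P3:I | bus: BusUpgr
[18] P2: load  L2 | P0:I, P1:I, P2:M(70), P3:I | bus: none
[19] P1: store L2 := 5 | P0:I, P1:M(5), P2:I, P3:I | bus: BusRdX,Flush
[20] P2: load  L1 | P0:S(72), P1:S(72), P2:S(72), P3:S(72) | bus: none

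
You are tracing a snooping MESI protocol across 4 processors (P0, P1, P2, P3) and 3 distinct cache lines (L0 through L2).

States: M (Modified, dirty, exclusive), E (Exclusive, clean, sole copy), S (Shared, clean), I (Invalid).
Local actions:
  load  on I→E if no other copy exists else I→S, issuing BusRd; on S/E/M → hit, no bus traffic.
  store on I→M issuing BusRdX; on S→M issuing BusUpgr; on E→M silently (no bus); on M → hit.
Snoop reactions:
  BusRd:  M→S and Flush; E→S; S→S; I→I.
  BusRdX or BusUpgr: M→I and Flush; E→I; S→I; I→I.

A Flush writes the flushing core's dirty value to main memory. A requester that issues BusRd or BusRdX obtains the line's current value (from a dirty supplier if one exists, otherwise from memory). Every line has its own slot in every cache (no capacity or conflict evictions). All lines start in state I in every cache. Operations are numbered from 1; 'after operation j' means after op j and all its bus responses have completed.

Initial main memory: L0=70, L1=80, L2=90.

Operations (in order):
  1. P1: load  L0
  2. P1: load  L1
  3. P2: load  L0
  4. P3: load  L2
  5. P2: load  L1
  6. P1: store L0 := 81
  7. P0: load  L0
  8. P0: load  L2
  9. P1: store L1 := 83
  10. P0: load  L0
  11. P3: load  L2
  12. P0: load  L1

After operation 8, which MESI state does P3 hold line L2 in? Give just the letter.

state = S

step 1: P1: load  L0  ⟶  IEII  (L0)  txn=BusRd  M[L0]=70
step 2: P1: load  L1  ⟶  IEII  (L1)  txn=BusRd  M[L1]=80
step 3: P2: load  L0  ⟶  ISSI  (L0)  txn=BusRd  M[L0]=70
step 4: P3: load  L2  ⟶  IIIE  (L2)  txn=BusRd  M[L2]=90
step 5: P2: load  L1  ⟶  ISSI  (L1)  txn=BusRd  M[L1]=80
step 6: P1: store L0 := 81  ⟶  IMII  (L0)  txn=BusUpgr  M[L0]=70
step 7: P0: load  L0  ⟶  SSII  (L0)  txn=BusRd+Flush  M[L0]=81
step 8: P0: load  L2  ⟶  SIIS  (L2)  txn=BusRd  M[L2]=90
step 9: P1: store L1 := 83  ⟶  IMII  (L1)  txn=BusUpgr  M[L1]=80
step 10: P0: load  L0  ⟶  SSII  (L0)  txn=∅  M[L0]=81
step 11: P3: load  L2  ⟶  SIIS  (L2)  txn=∅  M[L2]=90
step 12: P0: load  L1  ⟶  SSII  (L1)  txn=BusRd+Flush  M[L1]=83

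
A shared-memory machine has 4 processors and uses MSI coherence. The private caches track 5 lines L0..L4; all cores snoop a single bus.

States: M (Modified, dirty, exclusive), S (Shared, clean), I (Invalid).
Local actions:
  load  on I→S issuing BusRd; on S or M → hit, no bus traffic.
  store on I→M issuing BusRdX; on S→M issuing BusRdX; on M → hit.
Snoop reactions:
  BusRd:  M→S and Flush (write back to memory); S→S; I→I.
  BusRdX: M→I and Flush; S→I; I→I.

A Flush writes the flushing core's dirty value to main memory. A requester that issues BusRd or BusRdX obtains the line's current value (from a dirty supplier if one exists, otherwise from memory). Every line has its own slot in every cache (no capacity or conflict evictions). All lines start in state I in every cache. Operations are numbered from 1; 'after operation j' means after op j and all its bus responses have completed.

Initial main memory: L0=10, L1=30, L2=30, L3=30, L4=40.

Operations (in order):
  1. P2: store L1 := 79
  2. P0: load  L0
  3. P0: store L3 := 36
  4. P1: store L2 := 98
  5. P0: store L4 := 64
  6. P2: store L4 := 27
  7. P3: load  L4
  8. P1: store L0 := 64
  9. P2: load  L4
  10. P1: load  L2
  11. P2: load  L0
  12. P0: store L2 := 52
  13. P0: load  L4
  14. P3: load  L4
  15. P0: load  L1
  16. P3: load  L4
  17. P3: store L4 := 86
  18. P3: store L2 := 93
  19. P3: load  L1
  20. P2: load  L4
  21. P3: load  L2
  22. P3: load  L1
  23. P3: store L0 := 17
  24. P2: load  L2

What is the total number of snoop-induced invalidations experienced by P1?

  op1 P2: store L1 := 79 → I/I/M/I on L1; bus BusRdX; mem=30
  op2 P0: load  L0 → S/I/I/I on L0; bus BusRd; mem=10
  op3 P0: store L3 := 36 → M/I/I/I on L3; bus BusRdX; mem=30
  op4 P1: store L2 := 98 → I/M/I/I on L2; bus BusRdX; mem=30
  op5 P0: store L4 := 64 → M/I/I/I on L4; bus BusRdX; mem=40
  op6 P2: store L4 := 27 → I/I/M/I on L4; bus BusRdX Flush; mem=64
  op7 P3: load  L4 → I/I/S/S on L4; bus BusRd Flush; mem=27
  op8 P1: store L0 := 64 → I/M/I/I on L0; bus BusRdX; mem=10
  op9 P2: load  L4 → I/I/S/S on L4; bus (none); mem=27
  op10 P1: load  L2 → I/M/I/I on L2; bus (none); mem=30
  op11 P2: load  L0 → I/S/S/I on L0; bus BusRd Flush; mem=64
  op12 P0: store L2 := 52 → M/I/I/I on L2; bus BusRdX Flush; mem=98
  op13 P0: load  L4 → S/I/S/S on L4; bus BusRd; mem=27
  op14 P3: load  L4 → S/I/S/S on L4; bus (none); mem=27
  op15 P0: load  L1 → S/I/S/I on L1; bus BusRd Flush; mem=79
  op16 P3: load  L4 → S/I/S/S on L4; bus (none); mem=27
  op17 P3: store L4 := 86 → I/I/I/M on L4; bus BusRdX; mem=27
  op18 P3: store L2 := 93 → I/I/I/M on L2; bus BusRdX Flush; mem=52
  op19 P3: load  L1 → S/I/S/S on L1; bus BusRd; mem=79
  op20 P2: load  L4 → I/I/S/S on L4; bus BusRd Flush; mem=86
  op21 P3: load  L2 → I/I/I/M on L2; bus (none); mem=52
  op22 P3: load  L1 → S/I/S/S on L1; bus (none); mem=79
  op23 P3: store L0 := 17 → I/I/I/M on L0; bus BusRdX; mem=64
  op24 P2: load  L2 → I/I/S/S on L2; bus BusRd Flush; mem=93

invalidations = 2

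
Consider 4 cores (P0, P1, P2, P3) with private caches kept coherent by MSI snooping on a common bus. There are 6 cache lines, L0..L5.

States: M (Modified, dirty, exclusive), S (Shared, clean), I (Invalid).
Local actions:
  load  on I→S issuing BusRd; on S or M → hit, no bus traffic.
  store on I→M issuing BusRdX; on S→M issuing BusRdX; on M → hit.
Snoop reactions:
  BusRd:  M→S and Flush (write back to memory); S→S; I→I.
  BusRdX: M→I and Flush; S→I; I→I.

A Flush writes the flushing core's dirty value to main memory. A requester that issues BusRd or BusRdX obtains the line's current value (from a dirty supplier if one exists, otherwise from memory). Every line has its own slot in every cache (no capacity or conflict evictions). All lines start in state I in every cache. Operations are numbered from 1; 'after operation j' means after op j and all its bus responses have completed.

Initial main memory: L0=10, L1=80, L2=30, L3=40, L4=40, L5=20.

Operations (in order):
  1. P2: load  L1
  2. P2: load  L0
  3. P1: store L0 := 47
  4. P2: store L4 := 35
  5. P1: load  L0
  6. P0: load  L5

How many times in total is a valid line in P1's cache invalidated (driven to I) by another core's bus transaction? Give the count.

  op1 P2: load  L1 → I/I/S/I on L1; bus BusRd; mem=80
  op2 P2: load  L0 → I/I/S/I on L0; bus BusRd; mem=10
  op3 P1: store L0 := 47 → I/M/I/I on L0; bus BusRdX; mem=10
  op4 P2: store L4 := 35 → I/I/M/I on L4; bus BusRdX; mem=40
  op5 P1: load  L0 → I/M/I/I on L0; bus (none); mem=10
  op6 P0: load  L5 → S/I/I/I on L5; bus BusRd; mem=20

invalidations = 0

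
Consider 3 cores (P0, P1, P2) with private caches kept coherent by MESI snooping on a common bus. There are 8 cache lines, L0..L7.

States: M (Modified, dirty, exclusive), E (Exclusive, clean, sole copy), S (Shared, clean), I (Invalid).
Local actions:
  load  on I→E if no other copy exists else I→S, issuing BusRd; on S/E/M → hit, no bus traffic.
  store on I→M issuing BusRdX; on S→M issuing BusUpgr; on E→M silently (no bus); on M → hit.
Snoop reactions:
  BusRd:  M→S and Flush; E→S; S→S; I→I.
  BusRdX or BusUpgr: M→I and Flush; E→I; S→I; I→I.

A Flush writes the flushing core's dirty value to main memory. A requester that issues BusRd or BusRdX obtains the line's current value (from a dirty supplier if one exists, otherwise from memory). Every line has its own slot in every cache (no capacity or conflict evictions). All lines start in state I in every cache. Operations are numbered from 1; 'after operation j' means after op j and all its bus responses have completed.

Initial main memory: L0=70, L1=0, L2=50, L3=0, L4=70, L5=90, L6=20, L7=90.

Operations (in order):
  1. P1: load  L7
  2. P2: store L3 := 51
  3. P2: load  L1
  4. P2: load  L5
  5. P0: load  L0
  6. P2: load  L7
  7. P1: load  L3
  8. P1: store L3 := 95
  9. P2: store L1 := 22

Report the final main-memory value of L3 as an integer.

memory[L3] = 51

  op1 P1: load  L7 → I/E/I on L7; bus BusRd; mem=90
  op2 P2: store L3 := 51 → I/I/M on L3; bus BusRdX; mem=0
  op3 P2: load  L1 → I/I/E on L1; bus BusRd; mem=0
  op4 P2: load  L5 → I/I/E on L5; bus BusRd; mem=90
  op5 P0: load  L0 → E/I/I on L0; bus BusRd; mem=70
  op6 P2: load  L7 → I/S/S on L7; bus BusRd; mem=90
  op7 P1: load  L3 → I/S/S on L3; bus BusRd Flush; mem=51
  op8 P1: store L3 := 95 → I/M/I on L3; bus BusUpgr; mem=51
  op9 P2: store L1 := 22 → I/I/M on L1; bus (none); mem=0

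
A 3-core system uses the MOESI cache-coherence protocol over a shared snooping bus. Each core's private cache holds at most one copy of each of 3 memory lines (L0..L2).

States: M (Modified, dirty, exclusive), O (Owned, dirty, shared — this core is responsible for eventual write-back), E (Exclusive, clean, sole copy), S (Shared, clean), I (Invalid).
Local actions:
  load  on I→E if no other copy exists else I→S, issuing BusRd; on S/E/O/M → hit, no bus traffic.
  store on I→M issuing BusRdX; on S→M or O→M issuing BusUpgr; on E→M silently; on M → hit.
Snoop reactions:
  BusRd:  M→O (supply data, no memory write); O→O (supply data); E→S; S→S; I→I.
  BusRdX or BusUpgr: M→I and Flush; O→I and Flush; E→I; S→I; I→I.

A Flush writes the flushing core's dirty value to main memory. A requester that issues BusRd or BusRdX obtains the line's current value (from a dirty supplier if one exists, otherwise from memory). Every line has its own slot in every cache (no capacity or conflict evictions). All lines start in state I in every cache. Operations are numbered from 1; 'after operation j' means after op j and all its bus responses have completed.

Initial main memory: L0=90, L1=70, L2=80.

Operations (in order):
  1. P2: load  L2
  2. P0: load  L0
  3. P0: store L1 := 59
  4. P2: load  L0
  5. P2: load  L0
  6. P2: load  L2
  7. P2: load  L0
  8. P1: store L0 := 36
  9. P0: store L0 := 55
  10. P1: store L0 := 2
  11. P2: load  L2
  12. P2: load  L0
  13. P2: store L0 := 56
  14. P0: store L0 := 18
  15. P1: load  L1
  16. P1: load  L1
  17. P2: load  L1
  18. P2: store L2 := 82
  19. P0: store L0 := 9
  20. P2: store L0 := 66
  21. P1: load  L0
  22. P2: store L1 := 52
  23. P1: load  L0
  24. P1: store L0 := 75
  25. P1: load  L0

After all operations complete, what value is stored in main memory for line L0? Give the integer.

memory[L0] = 66

  op1 P2: load  L2 → I/I/E on L2; bus BusRd; mem=80
  op2 P0: load  L0 → E/I/I on L0; bus BusRd; mem=90
  op3 P0: store L1 := 59 → M/I/I on L1; bus BusRdX; mem=70
  op4 P2: load  L0 → S/I/S on L0; bus BusRd; mem=90
  op5 P2: load  L0 → S/I/S on L0; bus (none); mem=90
  op6 P2: load  L2 → I/I/E on L2; bus (none); mem=80
  op7 P2: load  L0 → S/I/S on L0; bus (none); mem=90
  op8 P1: store L0 := 36 → I/M/I on L0; bus BusRdX; mem=90
  op9 P0: store L0 := 55 → M/I/I on L0; bus BusRdX Flush; mem=36
  op10 P1: store L0 := 2 → I/M/I on L0; bus BusRdX Flush; mem=55
  op11 P2: load  L2 → I/I/E on L2; bus (none); mem=80
  op12 P2: load  L0 → I/O/S on L0; bus BusRd; mem=55
  op13 P2: store L0 := 56 → I/I/M on L0; bus BusUpgr Flush; mem=2
  op14 P0: store L0 := 18 → M/I/I on L0; bus BusRdX Flush; mem=56
  op15 P1: load  L1 → O/S/I on L1; bus BusRd; mem=70
  op16 P1: load  L1 → O/S/I on L1; bus (none); mem=70
  op17 P2: load  L1 → O/S/S on L1; bus BusRd; mem=70
  op18 P2: store L2 := 82 → I/I/M on L2; bus (none); mem=80
  op19 P0: store L0 := 9 → M/I/I on L0; bus (none); mem=56
  op20 P2: store L0 := 66 → I/I/M on L0; bus BusRdX Flush; mem=9
  op21 P1: load  L0 → I/S/O on L0; bus BusRd; mem=9
  op22 P2: store L1 := 52 → I/I/M on L1; bus BusUpgr Flush; mem=59
  op23 P1: load  L0 → I/S/O on L0; bus (none); mem=9
  op24 P1: store L0 := 75 → I/M/I on L0; bus BusUpgr Flush; mem=66
  op25 P1: load  L0 → I/M/I on L0; bus (none); mem=66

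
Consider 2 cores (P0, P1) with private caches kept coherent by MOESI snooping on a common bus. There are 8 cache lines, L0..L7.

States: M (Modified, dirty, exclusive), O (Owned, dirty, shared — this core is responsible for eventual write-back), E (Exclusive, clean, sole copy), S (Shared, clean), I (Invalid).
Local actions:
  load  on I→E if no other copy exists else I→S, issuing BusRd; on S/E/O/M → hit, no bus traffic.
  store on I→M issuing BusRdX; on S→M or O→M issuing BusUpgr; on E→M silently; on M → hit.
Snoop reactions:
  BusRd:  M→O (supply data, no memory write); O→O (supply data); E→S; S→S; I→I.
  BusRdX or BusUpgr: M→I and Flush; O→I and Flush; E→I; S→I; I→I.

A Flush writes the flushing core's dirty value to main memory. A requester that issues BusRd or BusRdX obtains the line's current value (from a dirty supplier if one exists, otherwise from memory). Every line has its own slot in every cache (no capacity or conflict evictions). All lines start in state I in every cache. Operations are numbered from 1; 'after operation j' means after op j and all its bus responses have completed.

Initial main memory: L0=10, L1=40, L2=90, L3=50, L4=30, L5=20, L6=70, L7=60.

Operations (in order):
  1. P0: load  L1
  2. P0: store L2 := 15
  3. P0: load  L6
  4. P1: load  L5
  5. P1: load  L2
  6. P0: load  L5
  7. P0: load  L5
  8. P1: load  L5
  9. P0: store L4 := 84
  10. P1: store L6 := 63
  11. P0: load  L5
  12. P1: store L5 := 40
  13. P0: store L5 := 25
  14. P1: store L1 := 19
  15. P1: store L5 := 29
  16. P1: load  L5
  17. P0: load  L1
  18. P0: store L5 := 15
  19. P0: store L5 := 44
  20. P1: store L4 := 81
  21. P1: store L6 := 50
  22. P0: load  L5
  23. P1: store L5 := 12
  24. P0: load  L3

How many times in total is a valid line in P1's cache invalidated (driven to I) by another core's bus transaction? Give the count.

step 1: P0: load  L1  ⟶  EI  (L1)  txn=BusRd  M[L1]=40
step 2: P0: store L2 := 15  ⟶  MI  (L2)  txn=BusRdX  M[L2]=90
step 3: P0: load  L6  ⟶  EI  (L6)  txn=BusRd  M[L6]=70
step 4: P1: load  L5  ⟶  IE  (L5)  txn=BusRd  M[L5]=20
step 5: P1: load  L2  ⟶  OS  (L2)  txn=BusRd  M[L2]=90
step 6: P0: load  L5  ⟶  SS  (L5)  txn=BusRd  M[L5]=20
step 7: P0: load  L5  ⟶  SS  (L5)  txn=∅  M[L5]=20
step 8: P1: load  L5  ⟶  SS  (L5)  txn=∅  M[L5]=20
step 9: P0: store L4 := 84  ⟶  MI  (L4)  txn=BusRdX  M[L4]=30
step 10: P1: store L6 := 63  ⟶  IM  (L6)  txn=BusRdX  M[L6]=70
step 11: P0: load  L5  ⟶  SS  (L5)  txn=∅  M[L5]=20
step 12: P1: store L5 := 40  ⟶  IM  (L5)  txn=BusUpgr  M[L5]=20
step 13: P0: store L5 := 25  ⟶  MI  (L5)  txn=BusRdX+Flush  M[L5]=40
step 14: P1: store L1 := 19  ⟶  IM  (L1)  txn=BusRdX  M[L1]=40
step 15: P1: store L5 := 29  ⟶  IM  (L5)  txn=BusRdX+Flush  M[L5]=25
step 16: P1: load  L5  ⟶  IM  (L5)  txn=∅  M[L5]=25
step 17: P0: load  L1  ⟶  SO  (L1)  txn=BusRd  M[L1]=40
step 18: P0: store L5 := 15  ⟶  MI  (L5)  txn=BusRdX+Flush  M[L5]=29
step 19: P0: store L5 := 44  ⟶  MI  (L5)  txn=∅  M[L5]=29
step 20: P1: store L4 := 81  ⟶  IM  (L4)  txn=BusRdX+Flush  M[L4]=84
step 21: P1: store L6 := 50  ⟶  IM  (L6)  txn=∅  M[L6]=70
step 22: P0: load  L5  ⟶  MI  (L5)  txn=∅  M[L5]=29
step 23: P1: store L5 := 12  ⟶  IM  (L5)  txn=BusRdX+Flush  M[L5]=44
step 24: P0: load  L3  ⟶  EI  (L3)  txn=BusRd  M[L3]=50

invalidations = 2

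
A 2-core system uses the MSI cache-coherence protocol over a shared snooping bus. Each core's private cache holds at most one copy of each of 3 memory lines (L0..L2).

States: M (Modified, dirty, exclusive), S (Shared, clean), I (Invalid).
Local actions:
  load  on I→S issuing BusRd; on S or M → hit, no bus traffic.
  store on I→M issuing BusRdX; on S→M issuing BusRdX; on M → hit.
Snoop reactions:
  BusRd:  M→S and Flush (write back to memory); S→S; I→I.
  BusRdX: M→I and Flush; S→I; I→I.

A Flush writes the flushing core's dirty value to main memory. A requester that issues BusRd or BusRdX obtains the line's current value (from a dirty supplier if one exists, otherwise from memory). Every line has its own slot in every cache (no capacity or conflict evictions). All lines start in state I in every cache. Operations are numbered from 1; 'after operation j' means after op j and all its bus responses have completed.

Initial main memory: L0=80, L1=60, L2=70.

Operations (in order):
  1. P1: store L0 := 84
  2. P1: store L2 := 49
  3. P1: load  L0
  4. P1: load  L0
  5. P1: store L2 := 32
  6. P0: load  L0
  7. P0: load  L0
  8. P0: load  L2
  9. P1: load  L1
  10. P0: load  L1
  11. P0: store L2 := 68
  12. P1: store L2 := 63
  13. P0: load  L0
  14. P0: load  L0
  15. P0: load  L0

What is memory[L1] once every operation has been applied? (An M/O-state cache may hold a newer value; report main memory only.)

1. P1: store L0 := 84  bus=[BusRdX]  L0: P0=I P1=M  mem[L0]=80
2. P1: store L2 := 49  bus=[BusRdX]  L2: P0=I P1=M  mem[L2]=70
3. P1: load  L0  bus=[-]  L0: P0=I P1=M  mem[L0]=80
4. P1: load  L0  bus=[-]  L0: P0=I P1=M  mem[L0]=80
5. P1: store L2 := 32  bus=[-]  L2: P0=I P1=M  mem[L2]=70
6. P0: load  L0  bus=[BusRd,Flush]  L0: P0=S P1=S  mem[L0]=84
7. P0: load  L0  bus=[-]  L0: P0=S P1=S  mem[L0]=84
8. P0: load  L2  bus=[BusRd,Flush]  L2: P0=S P1=S  mem[L2]=32
9. P1: load  L1  bus=[BusRd]  L1: P0=I P1=S  mem[L1]=60
10. P0: load  L1  bus=[BusRd]  L1: P0=S P1=S  mem[L1]=60
11. P0: store L2 := 68  bus=[BusRdX]  L2: P0=M P1=I  mem[L2]=32
12. P1: store L2 := 63  bus=[BusRdX,Flush]  L2: P0=I P1=M  mem[L2]=68
13. P0: load  L0  bus=[-]  L0: P0=S P1=S  mem[L0]=84
14. P0: load  L0  bus=[-]  L0: P0=S P1=S  mem[L0]=84
15. P0: load  L0  bus=[-]  L0: P0=S P1=S  mem[L0]=84

memory[L1] = 60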